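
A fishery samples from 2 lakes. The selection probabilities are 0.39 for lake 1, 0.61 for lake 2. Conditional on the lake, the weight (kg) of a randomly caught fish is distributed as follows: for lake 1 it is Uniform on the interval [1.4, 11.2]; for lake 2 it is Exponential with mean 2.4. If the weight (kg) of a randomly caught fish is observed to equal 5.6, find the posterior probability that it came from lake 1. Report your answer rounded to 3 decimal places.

Likelihoods f(5.6 | ·): 1: 0.102041; 2: 0.040405.
Posterior ∝ prior × likelihood. Numerator for 1: 0.39·0.102041 = 0.0397959.
Normalizing constant: 0.39·0.102041 + 0.61·0.040405 = 0.064443.
P(1 | observation) = 0.0397959 / 0.064443 = 0.617537.

0.618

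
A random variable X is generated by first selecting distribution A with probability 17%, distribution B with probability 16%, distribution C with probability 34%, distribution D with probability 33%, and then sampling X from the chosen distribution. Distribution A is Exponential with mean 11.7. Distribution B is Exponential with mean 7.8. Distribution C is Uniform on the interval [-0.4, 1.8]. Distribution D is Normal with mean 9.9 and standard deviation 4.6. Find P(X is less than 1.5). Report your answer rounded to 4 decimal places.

Conditional on each component, P(X < 1.5): A: 0.120327; B: 0.174947; C: 0.863636; D: 0.0339186.
By total probability, P(X < 1.5) = 0.17·0.120327 + 0.16·0.174947 + 0.34·0.863636 + 0.33·0.0339186 = 0.353277.

0.3533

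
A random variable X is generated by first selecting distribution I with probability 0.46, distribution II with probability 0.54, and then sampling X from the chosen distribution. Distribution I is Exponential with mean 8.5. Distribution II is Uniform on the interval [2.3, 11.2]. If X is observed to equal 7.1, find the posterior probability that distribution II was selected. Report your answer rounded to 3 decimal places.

0.721

Likelihoods f(7.1 | ·): I: 0.051029; II: 0.11236.
Posterior ∝ prior × likelihood. Numerator for II: 0.54·0.11236 = 0.0606742.
Normalizing constant: 0.46·0.051029 + 0.54·0.11236 = 0.0841475.
P(II | observation) = 0.0606742 / 0.0841475 = 0.721045.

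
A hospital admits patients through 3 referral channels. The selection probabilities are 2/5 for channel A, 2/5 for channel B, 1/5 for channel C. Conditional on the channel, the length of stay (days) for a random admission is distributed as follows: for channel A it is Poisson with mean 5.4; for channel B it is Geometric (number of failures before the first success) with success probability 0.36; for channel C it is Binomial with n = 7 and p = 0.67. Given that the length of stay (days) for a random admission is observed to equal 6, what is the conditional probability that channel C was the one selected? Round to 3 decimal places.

Likelihoods P(X=6 | ·): A: 0.155539; B: 0.024739; C: 0.208959.
Posterior ∝ prior × likelihood. Numerator for C: 0.2·0.208959 = 0.0417918.
Normalizing constant: 0.4·0.155539 + 0.4·0.024739 + 0.2·0.208959 = 0.113903.
P(C | observation) = 0.0417918 / 0.113903 = 0.366907.

0.367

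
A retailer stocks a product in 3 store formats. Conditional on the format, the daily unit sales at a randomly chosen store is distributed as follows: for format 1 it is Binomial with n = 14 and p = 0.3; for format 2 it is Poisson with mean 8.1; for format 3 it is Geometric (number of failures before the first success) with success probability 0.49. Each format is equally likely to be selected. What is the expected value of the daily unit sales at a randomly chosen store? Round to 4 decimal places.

Component means — 1: 4.2; 2: 8.1; 3: 1.04082.
E[X] = 0.333333·4.2 + 0.333333·8.1 + 0.333333·1.04082 = 4.44694.

4.4469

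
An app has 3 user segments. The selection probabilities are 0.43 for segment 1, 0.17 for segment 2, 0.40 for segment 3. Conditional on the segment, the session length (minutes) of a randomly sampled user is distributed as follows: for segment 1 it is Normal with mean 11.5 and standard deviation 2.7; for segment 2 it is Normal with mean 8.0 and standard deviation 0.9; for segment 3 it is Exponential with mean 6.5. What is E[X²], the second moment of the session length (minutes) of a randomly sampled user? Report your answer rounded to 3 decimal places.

104.820

For each component E[X²] = Var + (mean)², giving 1: 139.54; 2: 64.81; 3: 84.5.
Overall E[X²] = 0.43·139.54 + 0.17·64.81 + 0.4·84.5 = 104.82.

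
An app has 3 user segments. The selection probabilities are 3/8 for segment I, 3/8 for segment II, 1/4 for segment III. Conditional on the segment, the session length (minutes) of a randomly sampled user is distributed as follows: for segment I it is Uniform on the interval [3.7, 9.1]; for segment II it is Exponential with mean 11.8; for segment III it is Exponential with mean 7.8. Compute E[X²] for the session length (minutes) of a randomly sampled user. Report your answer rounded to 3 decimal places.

For each component E[X²] = Var + (mean)², giving I: 43.39; II: 278.48; III: 121.68.
Overall E[X²] = 0.375·43.39 + 0.375·278.48 + 0.25·121.68 = 151.121.

151.121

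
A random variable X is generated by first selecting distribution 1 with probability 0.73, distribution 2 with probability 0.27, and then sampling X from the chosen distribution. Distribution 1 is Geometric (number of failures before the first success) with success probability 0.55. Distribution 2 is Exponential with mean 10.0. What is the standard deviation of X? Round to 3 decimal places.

6.686

Per component, 1: μ=0.818182, E[X²]=2.15702; 2: μ=10, E[X²]=200.
E[X] = 0.73·0.818182 + 0.27·10 = 3.29727.
E[X²] = 0.73·2.15702 + 0.27·200 = 55.5746.
Var(X) = E[X²] − (E[X])² = 55.5746 − 10.872 = 44.7026.
SD(X) = √44.7026 = 6.686.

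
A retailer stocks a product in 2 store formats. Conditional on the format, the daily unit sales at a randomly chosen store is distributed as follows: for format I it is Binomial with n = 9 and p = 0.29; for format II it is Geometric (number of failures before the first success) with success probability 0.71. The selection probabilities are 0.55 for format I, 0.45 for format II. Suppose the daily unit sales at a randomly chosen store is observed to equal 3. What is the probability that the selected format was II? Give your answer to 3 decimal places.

0.051

Likelihoods P(X=3 | ·): I: 0.262436; II: 0.0173162.
Posterior ∝ prior × likelihood. Numerator for II: 0.45·0.0173162 = 0.00779229.
Normalizing constant: 0.55·0.262436 + 0.45·0.0173162 = 0.152132.
P(II | observation) = 0.00779229 / 0.152132 = 0.0512205.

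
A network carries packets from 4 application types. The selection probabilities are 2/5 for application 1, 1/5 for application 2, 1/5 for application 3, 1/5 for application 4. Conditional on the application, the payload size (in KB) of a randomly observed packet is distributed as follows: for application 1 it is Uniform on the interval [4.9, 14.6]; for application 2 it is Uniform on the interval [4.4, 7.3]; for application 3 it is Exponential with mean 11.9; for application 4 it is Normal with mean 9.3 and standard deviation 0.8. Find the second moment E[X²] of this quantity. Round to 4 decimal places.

122.2160

For each component E[X²] = Var + (mean)², giving 1: 102.903; 2: 34.9233; 3: 283.22; 4: 87.13.
Overall E[X²] = 0.4·102.903 + 0.2·34.9233 + 0.2·283.22 + 0.2·87.13 = 122.216.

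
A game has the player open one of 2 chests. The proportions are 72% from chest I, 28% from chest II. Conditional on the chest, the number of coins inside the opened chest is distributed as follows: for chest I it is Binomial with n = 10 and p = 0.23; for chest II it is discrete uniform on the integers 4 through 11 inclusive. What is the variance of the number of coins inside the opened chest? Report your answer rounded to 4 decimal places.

Per component, I: μ=2.3, E[X²]=7.061; II: μ=7.5, E[X²]=61.5.
E[X] = 0.72·2.3 + 0.28·7.5 = 3.756.
E[X²] = 0.72·7.061 + 0.28·61.5 = 22.3039.
Var(X) = E[X²] − (E[X])² = 22.3039 − 14.1075 = 8.19638.

8.1964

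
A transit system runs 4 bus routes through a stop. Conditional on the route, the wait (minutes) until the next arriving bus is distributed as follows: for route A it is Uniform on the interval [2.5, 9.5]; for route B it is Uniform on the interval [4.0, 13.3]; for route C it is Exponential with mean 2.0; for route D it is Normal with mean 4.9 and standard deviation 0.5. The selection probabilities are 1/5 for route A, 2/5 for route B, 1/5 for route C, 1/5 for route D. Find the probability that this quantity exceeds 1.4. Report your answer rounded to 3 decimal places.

Conditional on each route, P(X > 1.4): A: 1; B: 1; C: 0.496585; D: 1.
By total probability, P(X > 1.4) = 0.2·1 + 0.4·1 + 0.2·0.496585 + 0.2·1 = 0.899317.

0.899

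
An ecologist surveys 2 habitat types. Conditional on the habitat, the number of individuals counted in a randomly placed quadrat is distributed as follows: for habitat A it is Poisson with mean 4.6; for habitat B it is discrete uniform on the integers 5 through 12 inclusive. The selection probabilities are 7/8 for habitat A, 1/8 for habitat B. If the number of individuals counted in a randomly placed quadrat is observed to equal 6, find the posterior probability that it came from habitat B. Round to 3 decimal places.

0.119

Likelihoods P(X=6 | ·): A: 0.13227; B: 0.125.
Posterior ∝ prior × likelihood. Numerator for B: 0.125·0.125 = 0.015625.
Normalizing constant: 0.875·0.13227 + 0.125·0.125 = 0.131361.
P(B | observation) = 0.015625 / 0.131361 = 0.118947.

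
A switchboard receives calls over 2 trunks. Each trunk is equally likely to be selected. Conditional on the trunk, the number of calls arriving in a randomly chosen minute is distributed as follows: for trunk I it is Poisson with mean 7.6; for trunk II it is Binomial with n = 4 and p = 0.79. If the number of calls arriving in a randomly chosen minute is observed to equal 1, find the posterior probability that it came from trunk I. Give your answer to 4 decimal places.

0.1150

Likelihoods P(X=1 | ·): I: 0.00380343; II: 0.0292648.
Posterior ∝ prior × likelihood. Numerator for I: 0.5·0.00380343 = 0.00190172.
Normalizing constant: 0.5·0.00380343 + 0.5·0.0292648 = 0.0165341.
P(I | observation) = 0.00190172 / 0.0165341 = 0.115018.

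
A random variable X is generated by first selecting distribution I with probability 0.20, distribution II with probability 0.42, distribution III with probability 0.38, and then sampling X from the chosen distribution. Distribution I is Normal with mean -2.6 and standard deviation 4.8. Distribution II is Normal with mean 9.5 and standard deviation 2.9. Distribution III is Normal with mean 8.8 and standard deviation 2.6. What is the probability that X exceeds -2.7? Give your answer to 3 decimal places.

Conditional on each component, P(X > -2.7): I: 0.508311; II: 0.999987; III: 0.999995.
By total probability, P(X > -2.7) = 0.2·0.508311 + 0.42·0.999987 + 0.38·0.999995 = 0.901655.

0.902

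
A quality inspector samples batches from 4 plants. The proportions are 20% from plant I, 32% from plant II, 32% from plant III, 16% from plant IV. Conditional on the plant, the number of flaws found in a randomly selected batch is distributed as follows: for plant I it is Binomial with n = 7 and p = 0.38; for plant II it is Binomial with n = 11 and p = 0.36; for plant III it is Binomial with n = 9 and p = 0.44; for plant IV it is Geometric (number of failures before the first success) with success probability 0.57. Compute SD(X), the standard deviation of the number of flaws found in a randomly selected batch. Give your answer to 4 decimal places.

1.8566

Per component, I: μ=2.66, E[X²]=8.7248; II: μ=3.96, E[X²]=18.216; III: μ=3.96, E[X²]=17.8992; IV: μ=0.754386, E[X²]=1.89258.
E[X] = 0.2·2.66 + 0.32·3.96 + 0.32·3.96 + 0.16·0.754386 = 3.1871.
E[X²] = 0.2·8.7248 + 0.32·18.216 + 0.32·17.8992 + 0.16·1.89258 = 13.6046.
Var(X) = E[X²] − (E[X])² = 13.6046 − 10.1576 = 3.44702.
SD(X) = √3.44702 = 1.85662.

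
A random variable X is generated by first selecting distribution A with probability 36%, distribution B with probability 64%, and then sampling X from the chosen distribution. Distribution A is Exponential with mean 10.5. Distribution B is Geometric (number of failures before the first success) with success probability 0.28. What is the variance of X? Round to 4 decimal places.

60.0510

Per component, A: μ=10.5, E[X²]=220.5; B: μ=2.57143, E[X²]=15.7959.
E[X] = 0.36·10.5 + 0.64·2.57143 = 5.42571.
E[X²] = 0.36·220.5 + 0.64·15.7959 = 89.4894.
Var(X) = E[X²] − (E[X])² = 89.4894 − 29.4384 = 60.051.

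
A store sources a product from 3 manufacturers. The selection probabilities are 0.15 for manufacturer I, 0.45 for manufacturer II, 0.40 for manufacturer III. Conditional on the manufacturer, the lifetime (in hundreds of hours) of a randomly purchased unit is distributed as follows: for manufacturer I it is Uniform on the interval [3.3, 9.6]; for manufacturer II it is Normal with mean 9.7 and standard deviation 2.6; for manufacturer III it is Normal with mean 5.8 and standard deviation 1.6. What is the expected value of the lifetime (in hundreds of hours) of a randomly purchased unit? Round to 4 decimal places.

7.6525

Component means — I: 6.45; II: 9.7; III: 5.8.
E[X] = 0.15·6.45 + 0.45·9.7 + 0.4·5.8 = 7.6525.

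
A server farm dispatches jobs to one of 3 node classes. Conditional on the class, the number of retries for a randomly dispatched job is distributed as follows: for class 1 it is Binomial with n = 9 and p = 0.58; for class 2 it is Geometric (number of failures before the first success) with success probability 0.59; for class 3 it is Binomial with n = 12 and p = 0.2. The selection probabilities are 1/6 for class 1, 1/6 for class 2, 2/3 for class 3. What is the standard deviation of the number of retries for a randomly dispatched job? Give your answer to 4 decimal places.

Per component, 1: μ=5.22, E[X²]=29.4408; 2: μ=0.694915, E[X²]=1.66073; 3: μ=2.4, E[X²]=7.68.
E[X] = 0.166667·5.22 + 0.166667·0.694915 + 0.666667·2.4 = 2.58582.
E[X²] = 0.166667·29.4408 + 0.166667·1.66073 + 0.666667·7.68 = 10.3036.
Var(X) = E[X²] − (E[X])² = 10.3036 − 6.68646 = 3.61713.
SD(X) = √3.61713 = 1.90187.

1.9019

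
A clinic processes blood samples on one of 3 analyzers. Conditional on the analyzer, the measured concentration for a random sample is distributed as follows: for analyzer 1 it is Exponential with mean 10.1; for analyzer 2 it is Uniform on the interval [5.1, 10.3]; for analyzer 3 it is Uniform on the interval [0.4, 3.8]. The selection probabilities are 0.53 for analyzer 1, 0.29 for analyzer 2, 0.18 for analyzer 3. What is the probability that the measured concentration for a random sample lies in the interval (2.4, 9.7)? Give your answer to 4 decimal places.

Conditional on each analyzer, P(2.4 < X < 9.7): 1: 0.405758; 2: 0.884615; 3: 0.411765.
By total probability, P(2.4 < X < 9.7) = 0.53·0.405758 + 0.29·0.884615 + 0.18·0.411765 = 0.545708.

0.5457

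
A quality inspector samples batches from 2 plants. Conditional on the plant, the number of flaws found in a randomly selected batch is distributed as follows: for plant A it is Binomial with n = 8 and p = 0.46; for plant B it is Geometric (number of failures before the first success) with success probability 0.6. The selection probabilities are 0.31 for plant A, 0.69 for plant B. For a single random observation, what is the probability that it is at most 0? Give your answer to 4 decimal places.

Conditional on each plant, P(X ≤ 0): A: 0.0072302; B: 0.6.
By total probability, P(X ≤ 0) = 0.31·0.0072302 + 0.69·0.6 = 0.416241.

0.4162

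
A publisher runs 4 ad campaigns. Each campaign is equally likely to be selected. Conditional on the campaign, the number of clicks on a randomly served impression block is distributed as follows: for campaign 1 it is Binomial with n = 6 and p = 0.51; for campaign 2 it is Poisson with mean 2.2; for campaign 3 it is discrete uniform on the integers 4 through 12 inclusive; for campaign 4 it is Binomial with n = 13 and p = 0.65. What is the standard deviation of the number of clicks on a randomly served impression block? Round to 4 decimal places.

3.3578

Per component, 1: μ=3.06, E[X²]=10.863; 2: μ=2.2, E[X²]=7.04; 3: μ=8, E[X²]=70.6667; 4: μ=8.45, E[X²]=74.36.
E[X] = 0.25·3.06 + 0.25·2.2 + 0.25·8 + 0.25·8.45 = 5.4275.
E[X²] = 0.25·10.863 + 0.25·7.04 + 0.25·70.6667 + 0.25·74.36 = 40.7324.
Var(X) = E[X²] − (E[X])² = 40.7324 − 29.4578 = 11.2747.
SD(X) = √11.2747 = 3.35778.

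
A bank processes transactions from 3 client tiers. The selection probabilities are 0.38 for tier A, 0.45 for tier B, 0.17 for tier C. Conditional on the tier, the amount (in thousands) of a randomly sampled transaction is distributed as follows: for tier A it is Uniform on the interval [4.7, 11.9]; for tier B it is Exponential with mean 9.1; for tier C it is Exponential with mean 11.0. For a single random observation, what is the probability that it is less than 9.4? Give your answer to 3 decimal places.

Conditional on each tier, P(X < 9.4): A: 0.652778; B: 0.644051; C: 0.574523.
By total probability, P(X < 9.4) = 0.38·0.652778 + 0.45·0.644051 + 0.17·0.574523 = 0.635547.

0.636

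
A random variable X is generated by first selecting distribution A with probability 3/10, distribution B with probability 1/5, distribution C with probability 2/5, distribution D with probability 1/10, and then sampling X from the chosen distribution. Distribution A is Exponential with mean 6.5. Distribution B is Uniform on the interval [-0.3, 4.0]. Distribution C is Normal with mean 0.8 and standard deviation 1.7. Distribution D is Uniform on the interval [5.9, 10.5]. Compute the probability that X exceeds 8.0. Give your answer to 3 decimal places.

0.142

Conditional on each component, P(X > 8.0): A: 0.292068; B: 0; C: 1.14126e-05; D: 0.543478.
By total probability, P(X > 8.0) = 0.3·0.292068 + 0.2·0 + 0.4·1.14126e-05 + 0.1·0.543478 = 0.141973.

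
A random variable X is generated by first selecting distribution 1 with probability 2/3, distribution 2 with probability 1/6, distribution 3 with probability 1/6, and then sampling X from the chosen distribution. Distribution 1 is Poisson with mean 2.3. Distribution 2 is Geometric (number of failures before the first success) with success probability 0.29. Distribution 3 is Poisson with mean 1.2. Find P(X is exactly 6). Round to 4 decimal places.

Conditional on each component, P(X = 6): 1: 0.0206138; 2: 0.0371491; 3: 0.00124911.
By total probability, P(X = 6) = 0.666667·0.0206138 + 0.166667·0.0371491 + 0.166667·0.00124911 = 0.0201422.

0.0201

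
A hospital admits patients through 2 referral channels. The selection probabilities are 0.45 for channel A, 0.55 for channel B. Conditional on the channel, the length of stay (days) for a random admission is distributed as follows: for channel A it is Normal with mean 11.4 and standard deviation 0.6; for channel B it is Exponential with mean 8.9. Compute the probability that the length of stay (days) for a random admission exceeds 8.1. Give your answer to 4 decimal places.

0.6714

Conditional on each channel, P(X > 8.1): A: 1; B: 0.402479.
By total probability, P(X > 8.1) = 0.45·1 + 0.55·0.402479 = 0.671363.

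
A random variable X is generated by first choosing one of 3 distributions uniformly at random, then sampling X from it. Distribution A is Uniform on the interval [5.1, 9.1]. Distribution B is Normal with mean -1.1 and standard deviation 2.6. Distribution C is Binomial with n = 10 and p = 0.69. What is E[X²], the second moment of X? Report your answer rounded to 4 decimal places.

36.4874

For each component E[X²] = Var + (mean)², giving A: 51.7433; B: 7.97; C: 49.749.
Overall E[X²] = 0.333333·51.7433 + 0.333333·7.97 + 0.333333·49.749 = 36.4874.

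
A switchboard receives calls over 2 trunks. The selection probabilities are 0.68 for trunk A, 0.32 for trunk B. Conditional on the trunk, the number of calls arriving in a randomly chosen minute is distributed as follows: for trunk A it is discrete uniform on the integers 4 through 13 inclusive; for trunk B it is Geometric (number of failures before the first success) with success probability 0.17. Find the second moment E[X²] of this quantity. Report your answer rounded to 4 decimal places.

71.5583

For each component E[X²] = Var + (mean)², giving A: 80.5; B: 52.5571.
Overall E[X²] = 0.68·80.5 + 0.32·52.5571 = 71.5583.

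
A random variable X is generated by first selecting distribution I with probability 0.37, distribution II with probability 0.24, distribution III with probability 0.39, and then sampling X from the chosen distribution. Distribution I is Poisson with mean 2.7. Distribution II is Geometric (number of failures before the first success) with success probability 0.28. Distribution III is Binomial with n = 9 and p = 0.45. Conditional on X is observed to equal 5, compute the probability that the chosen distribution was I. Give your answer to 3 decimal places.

Likelihoods P(X=5 | ·): I: 0.0803605; II: 0.0541777; III: 0.212757.
Posterior ∝ prior × likelihood. Numerator for I: 0.37·0.0803605 = 0.0297334.
Normalizing constant: 0.37·0.0803605 + 0.24·0.0541777 + 0.39·0.212757 = 0.125711.
P(I | observation) = 0.0297334 / 0.125711 = 0.236521.

0.237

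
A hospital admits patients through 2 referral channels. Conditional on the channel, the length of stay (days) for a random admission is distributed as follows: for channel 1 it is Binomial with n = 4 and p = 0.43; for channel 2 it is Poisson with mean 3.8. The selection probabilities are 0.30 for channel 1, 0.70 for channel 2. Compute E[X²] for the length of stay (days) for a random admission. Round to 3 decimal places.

For each component E[X²] = Var + (mean)², giving 1: 3.9388; 2: 18.24.
Overall E[X²] = 0.3·3.9388 + 0.7·18.24 = 13.9496.

13.950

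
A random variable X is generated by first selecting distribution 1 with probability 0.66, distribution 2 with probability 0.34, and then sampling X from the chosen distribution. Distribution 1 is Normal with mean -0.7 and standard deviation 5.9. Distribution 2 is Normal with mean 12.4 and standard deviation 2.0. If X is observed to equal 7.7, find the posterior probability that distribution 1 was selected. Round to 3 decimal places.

0.791

Likelihoods f(7.7 | ·): 1: 0.0245414; 2: 0.0126091.
Posterior ∝ prior × likelihood. Numerator for 1: 0.66·0.0245414 = 0.0161973.
Normalizing constant: 0.66·0.0245414 + 0.34·0.0126091 = 0.0204844.
P(1 | observation) = 0.0161973 / 0.0204844 = 0.790714.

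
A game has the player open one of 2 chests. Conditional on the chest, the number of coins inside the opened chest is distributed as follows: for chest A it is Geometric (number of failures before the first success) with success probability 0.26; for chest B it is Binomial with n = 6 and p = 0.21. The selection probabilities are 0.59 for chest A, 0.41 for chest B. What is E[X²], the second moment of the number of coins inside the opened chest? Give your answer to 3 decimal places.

For each component E[X²] = Var + (mean)², giving A: 19.0473; B: 2.583.
Overall E[X²] = 0.59·19.0473 + 0.41·2.583 = 12.297.

12.297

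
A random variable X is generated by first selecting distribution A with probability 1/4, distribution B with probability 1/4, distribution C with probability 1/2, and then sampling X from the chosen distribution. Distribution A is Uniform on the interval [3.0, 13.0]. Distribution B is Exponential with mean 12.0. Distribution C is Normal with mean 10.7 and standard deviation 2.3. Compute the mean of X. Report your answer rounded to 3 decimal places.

10.350

Component means — A: 8; B: 12; C: 10.7.
E[X] = 0.25·8 + 0.25·12 + 0.5·10.7 = 10.35.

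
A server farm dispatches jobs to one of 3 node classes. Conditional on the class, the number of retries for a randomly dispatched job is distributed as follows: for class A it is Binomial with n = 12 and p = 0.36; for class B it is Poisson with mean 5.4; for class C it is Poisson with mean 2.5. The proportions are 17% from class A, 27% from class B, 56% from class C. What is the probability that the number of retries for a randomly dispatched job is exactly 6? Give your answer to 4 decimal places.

Conditional on each class, P(X = 6): A: 0.138219; B: 0.155539; C: 0.0278337.
By total probability, P(X = 6) = 0.17·0.138219 + 0.27·0.155539 + 0.56·0.0278337 = 0.0810797.

0.0811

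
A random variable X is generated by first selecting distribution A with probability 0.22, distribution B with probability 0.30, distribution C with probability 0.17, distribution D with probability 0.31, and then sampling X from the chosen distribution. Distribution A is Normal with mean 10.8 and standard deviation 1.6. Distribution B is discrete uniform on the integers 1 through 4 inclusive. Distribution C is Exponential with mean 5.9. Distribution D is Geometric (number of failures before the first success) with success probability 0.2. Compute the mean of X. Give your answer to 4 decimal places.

5.3690

Component means — A: 10.8; B: 2.5; C: 5.9; D: 4.
E[X] = 0.22·10.8 + 0.3·2.5 + 0.17·5.9 + 0.31·4 = 5.369.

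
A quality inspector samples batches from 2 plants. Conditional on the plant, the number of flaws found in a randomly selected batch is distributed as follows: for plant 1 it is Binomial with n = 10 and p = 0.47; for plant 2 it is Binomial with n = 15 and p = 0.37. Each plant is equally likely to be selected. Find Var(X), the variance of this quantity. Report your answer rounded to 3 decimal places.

Per component, 1: μ=4.7, E[X²]=24.581; 2: μ=5.55, E[X²]=34.299.
E[X] = 0.5·4.7 + 0.5·5.55 = 5.125.
E[X²] = 0.5·24.581 + 0.5·34.299 = 29.44.
Var(X) = E[X²] − (E[X])² = 29.44 − 26.2656 = 3.17437.

3.174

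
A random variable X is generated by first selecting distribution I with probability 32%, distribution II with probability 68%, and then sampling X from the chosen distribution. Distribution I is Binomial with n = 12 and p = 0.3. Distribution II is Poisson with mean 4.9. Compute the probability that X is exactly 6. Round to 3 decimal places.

Conditional on each component, P(X = 6): I: 0.0792479; II: 0.143153.
By total probability, P(X = 6) = 0.32·0.0792479 + 0.68·0.143153 = 0.122703.

0.123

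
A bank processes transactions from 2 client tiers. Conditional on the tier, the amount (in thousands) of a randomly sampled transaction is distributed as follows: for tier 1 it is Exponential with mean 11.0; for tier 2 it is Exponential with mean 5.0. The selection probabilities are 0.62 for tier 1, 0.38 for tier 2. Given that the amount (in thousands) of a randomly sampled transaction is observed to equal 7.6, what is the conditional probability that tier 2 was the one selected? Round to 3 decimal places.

0.370

Likelihoods f(7.6 | ·): 1: 0.0455564; 2: 0.0437424.
Posterior ∝ prior × likelihood. Numerator for 2: 0.38·0.0437424 = 0.0166221.
Normalizing constant: 0.62·0.0455564 + 0.38·0.0437424 = 0.0448671.
P(2 | observation) = 0.0166221 / 0.0448671 = 0.370474.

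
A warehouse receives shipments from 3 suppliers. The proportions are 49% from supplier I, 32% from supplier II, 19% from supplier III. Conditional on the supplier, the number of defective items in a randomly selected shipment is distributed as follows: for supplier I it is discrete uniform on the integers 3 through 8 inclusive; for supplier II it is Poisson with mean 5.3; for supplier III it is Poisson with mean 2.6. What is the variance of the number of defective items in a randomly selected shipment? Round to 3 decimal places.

Per component, I: μ=5.5, E[X²]=33.1667; II: μ=5.3, E[X²]=33.39; III: μ=2.6, E[X²]=9.36.
E[X] = 0.49·5.5 + 0.32·5.3 + 0.19·2.6 = 4.885.
E[X²] = 0.49·33.1667 + 0.32·33.39 + 0.19·9.36 = 28.7149.
Var(X) = E[X²] − (E[X])² = 28.7149 − 23.8632 = 4.85164.

4.852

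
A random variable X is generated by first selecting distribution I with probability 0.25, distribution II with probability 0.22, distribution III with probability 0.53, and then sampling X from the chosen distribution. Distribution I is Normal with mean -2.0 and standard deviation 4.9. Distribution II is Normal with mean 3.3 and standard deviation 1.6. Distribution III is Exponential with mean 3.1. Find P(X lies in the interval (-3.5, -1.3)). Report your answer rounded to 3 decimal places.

0.045

Conditional on each component, P(-3.5 < X < -1.3): I: 0.177043; II: 0.00200945; III: 0.
By total probability, P(-3.5 < X < -1.3) = 0.25·0.177043 + 0.22·0.00200945 + 0.53·0 = 0.0447028.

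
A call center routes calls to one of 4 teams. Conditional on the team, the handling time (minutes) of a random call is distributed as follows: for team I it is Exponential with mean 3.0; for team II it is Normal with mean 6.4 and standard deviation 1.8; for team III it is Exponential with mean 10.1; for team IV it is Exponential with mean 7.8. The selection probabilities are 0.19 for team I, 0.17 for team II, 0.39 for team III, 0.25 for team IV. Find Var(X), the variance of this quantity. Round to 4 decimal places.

Per component, I: μ=3, E[X²]=18; II: μ=6.4, E[X²]=44.2; III: μ=10.1, E[X²]=204.02; IV: μ=7.8, E[X²]=121.68.
E[X] = 0.19·3 + 0.17·6.4 + 0.39·10.1 + 0.25·7.8 = 7.547.
E[X²] = 0.19·18 + 0.17·44.2 + 0.39·204.02 + 0.25·121.68 = 120.922.
Var(X) = E[X²] − (E[X])² = 120.922 − 56.9572 = 63.9646.

63.9646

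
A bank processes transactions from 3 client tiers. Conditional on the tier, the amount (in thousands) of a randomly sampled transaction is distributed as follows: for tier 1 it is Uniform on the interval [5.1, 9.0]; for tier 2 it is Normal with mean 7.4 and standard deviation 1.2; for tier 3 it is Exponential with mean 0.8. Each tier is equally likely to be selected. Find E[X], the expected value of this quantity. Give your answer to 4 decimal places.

Component means — 1: 7.05; 2: 7.4; 3: 0.8.
E[X] = 0.333333·7.05 + 0.333333·7.4 + 0.333333·0.8 = 5.08333.

5.0833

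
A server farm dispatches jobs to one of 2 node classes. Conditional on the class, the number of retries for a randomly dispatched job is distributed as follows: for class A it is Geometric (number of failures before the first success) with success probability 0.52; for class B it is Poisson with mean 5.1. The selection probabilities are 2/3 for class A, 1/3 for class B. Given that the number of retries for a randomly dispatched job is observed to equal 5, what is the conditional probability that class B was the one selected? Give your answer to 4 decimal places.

0.8687

Likelihoods P(X=5 | ·): A: 0.0132498; B: 0.175294.
Posterior ∝ prior × likelihood. Numerator for B: 0.333333·0.175294 = 0.0584314.
Normalizing constant: 0.666667·0.0132498 + 0.333333·0.175294 = 0.0672646.
P(B | observation) = 0.0584314 / 0.0672646 = 0.86868.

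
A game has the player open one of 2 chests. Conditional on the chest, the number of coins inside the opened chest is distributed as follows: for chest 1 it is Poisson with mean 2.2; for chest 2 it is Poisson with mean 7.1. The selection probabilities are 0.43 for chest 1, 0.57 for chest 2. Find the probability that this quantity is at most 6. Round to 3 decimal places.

0.675

Conditional on each chest, P(X ≤ 6): 1: 0.992539; 2: 0.43492.
By total probability, P(X ≤ 6) = 0.43·0.992539 + 0.57·0.43492 = 0.674696.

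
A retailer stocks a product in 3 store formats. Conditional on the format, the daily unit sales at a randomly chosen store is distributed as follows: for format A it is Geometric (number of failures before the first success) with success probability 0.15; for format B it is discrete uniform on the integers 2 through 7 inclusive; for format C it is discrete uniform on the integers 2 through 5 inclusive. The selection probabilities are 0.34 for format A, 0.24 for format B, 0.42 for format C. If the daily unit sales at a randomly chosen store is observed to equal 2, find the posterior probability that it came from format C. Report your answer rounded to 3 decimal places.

0.577

Likelihoods P(X=2 | ·): A: 0.108375; B: 0.166667; C: 0.25.
Posterior ∝ prior × likelihood. Numerator for C: 0.42·0.25 = 0.105.
Normalizing constant: 0.34·0.108375 + 0.24·0.166667 + 0.42·0.25 = 0.181847.
P(C | observation) = 0.105 / 0.181847 = 0.577407.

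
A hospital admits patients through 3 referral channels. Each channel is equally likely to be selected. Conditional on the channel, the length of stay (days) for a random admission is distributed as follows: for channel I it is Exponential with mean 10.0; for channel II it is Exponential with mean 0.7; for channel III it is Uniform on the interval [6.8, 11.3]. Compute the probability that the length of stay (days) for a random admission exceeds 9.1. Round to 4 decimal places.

Conditional on each channel, P(X > 9.1): I: 0.402524; II: 2.26033e-06; III: 0.488889.
By total probability, P(X > 9.1) = 0.333333·0.402524 + 0.333333·2.26033e-06 + 0.333333·0.488889 = 0.297138.

0.2971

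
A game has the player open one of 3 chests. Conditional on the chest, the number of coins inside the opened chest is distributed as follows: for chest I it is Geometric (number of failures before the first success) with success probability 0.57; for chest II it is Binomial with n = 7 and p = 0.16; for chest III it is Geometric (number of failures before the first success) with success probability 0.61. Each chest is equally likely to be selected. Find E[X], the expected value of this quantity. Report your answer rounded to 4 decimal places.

Component means — I: 0.754386; II: 1.12; III: 0.639344.
E[X] = 0.333333·0.754386 + 0.333333·1.12 + 0.333333·0.639344 = 0.83791.

0.8379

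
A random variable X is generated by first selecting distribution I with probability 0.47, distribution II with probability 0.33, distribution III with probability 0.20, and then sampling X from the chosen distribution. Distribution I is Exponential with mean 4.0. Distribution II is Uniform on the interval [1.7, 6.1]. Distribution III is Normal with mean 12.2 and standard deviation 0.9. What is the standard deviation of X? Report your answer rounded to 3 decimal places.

Per component, I: μ=4, E[X²]=32; II: μ=3.9, E[X²]=16.8233; III: μ=12.2, E[X²]=149.65.
E[X] = 0.47·4 + 0.33·3.9 + 0.2·12.2 = 5.607.
E[X²] = 0.47·32 + 0.33·16.8233 + 0.2·149.65 = 50.5217.
Var(X) = E[X²] − (E[X])² = 50.5217 − 31.4384 = 19.0833.
SD(X) = √19.0833 = 4.36844.

4.368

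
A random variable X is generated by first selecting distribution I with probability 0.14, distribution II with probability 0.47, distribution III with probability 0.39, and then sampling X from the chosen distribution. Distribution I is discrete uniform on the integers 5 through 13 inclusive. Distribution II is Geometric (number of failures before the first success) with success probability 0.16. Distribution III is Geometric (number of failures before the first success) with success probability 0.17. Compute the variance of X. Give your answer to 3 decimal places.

Per component, I: μ=9, E[X²]=87.6667; II: μ=5.25, E[X²]=60.375; III: μ=4.88235, E[X²]=52.5571.
E[X] = 0.14·9 + 0.47·5.25 + 0.39·4.88235 = 5.63162.
E[X²] = 0.14·87.6667 + 0.47·60.375 + 0.39·52.5571 = 61.1468.
Var(X) = E[X²] − (E[X])² = 61.1468 − 31.7151 = 29.4317.

29.432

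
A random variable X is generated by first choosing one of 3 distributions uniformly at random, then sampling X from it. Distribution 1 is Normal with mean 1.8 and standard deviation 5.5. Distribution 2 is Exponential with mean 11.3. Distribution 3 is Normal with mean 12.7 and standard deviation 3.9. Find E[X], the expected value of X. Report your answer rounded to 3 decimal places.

8.600

Component means — 1: 1.8; 2: 11.3; 3: 12.7.
E[X] = 0.333333·1.8 + 0.333333·11.3 + 0.333333·12.7 = 8.6.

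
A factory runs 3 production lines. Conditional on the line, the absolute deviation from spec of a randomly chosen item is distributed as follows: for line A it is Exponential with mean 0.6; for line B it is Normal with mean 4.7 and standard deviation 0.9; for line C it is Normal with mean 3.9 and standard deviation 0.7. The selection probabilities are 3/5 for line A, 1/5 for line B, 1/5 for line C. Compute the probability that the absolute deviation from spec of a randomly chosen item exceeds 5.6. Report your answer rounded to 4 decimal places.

Conditional on each line, P(X > 5.6): A: 8.8427e-05; B: 0.158655; C: 0.00757922.
By total probability, P(X > 5.6) = 0.6·8.8427e-05 + 0.2·0.158655 + 0.2·0.00757922 = 0.0333.

0.0333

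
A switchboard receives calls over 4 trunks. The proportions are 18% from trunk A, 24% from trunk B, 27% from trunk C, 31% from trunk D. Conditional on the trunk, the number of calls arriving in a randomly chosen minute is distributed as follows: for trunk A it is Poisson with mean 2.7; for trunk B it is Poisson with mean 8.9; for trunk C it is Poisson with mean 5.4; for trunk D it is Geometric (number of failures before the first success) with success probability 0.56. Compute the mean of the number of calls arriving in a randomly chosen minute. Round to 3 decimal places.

Component means — A: 2.7; B: 8.9; C: 5.4; D: 0.785714.
E[X] = 0.18·2.7 + 0.24·8.9 + 0.27·5.4 + 0.31·0.785714 = 4.32357.

4.324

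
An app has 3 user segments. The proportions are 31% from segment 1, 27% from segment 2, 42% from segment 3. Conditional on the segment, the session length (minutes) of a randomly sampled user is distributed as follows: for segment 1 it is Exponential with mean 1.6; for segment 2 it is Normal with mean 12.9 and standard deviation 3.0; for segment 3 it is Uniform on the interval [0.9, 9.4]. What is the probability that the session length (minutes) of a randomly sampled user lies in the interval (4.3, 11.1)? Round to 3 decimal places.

Conditional on each segment, P(4.3 < X < 11.1): 1: 0.0670802; 2: 0.272179; 3: 0.6.
By total probability, P(4.3 < X < 11.1) = 0.31·0.0670802 + 0.27·0.272179 + 0.42·0.6 = 0.346283.

0.346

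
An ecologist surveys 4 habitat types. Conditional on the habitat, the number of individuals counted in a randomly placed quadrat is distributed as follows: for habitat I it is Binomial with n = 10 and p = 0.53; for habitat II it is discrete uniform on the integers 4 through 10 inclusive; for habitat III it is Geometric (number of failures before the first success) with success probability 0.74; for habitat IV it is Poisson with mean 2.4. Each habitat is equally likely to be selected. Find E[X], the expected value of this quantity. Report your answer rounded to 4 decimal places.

Component means — I: 5.3; II: 7; III: 0.351351; IV: 2.4.
E[X] = 0.25·5.3 + 0.25·7 + 0.25·0.351351 + 0.25·2.4 = 3.76284.

3.7628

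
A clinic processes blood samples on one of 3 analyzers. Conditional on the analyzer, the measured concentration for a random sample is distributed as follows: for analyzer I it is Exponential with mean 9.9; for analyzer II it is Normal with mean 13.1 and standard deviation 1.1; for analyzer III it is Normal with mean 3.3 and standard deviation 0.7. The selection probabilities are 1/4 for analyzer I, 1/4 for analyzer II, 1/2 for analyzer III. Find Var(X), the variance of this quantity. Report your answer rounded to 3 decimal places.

Per component, I: μ=9.9, E[X²]=196.02; II: μ=13.1, E[X²]=172.82; III: μ=3.3, E[X²]=11.38.
E[X] = 0.25·9.9 + 0.25·13.1 + 0.5·3.3 = 7.4.
E[X²] = 0.25·196.02 + 0.25·172.82 + 0.5·11.38 = 97.9.
Var(X) = E[X²] − (E[X])² = 97.9 − 54.76 = 43.14.

43.140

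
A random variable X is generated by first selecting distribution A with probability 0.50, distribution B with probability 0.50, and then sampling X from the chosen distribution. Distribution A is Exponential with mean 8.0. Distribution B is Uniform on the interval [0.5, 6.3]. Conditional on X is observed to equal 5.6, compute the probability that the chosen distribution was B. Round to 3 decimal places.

0.735

Likelihoods f(5.6 | ·): A: 0.0620732; B: 0.172414.
Posterior ∝ prior × likelihood. Numerator for B: 0.5·0.172414 = 0.0862069.
Normalizing constant: 0.5·0.0620732 + 0.5·0.172414 = 0.117243.
P(B | observation) = 0.0862069 / 0.117243 = 0.735281.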